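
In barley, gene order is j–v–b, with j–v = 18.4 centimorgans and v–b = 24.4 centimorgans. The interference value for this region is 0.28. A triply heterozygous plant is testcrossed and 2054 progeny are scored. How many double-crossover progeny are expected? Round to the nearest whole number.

66

Map distances give recombination frequencies of 0.184 and 0.244 for the two intervals.
With interference 0.28 (so coincidence = 0.72), expected double-crossover frequency = 0.184 × 0.244 × 0.72 = 0.03233.
Expected number = 0.03233 × 2054 = 66.40 ≈ 66.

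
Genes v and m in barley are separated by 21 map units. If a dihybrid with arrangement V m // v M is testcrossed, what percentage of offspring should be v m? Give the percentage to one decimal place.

A map distance of 21 map units corresponds to a recombination frequency of 0.210.
The F1 is V m / v M, so v m is a recombinant gamete class with expected frequency r/2 = 0.210/2 = 0.1050.
That is 0.1050 = 10.5% of the progeny.

10.5%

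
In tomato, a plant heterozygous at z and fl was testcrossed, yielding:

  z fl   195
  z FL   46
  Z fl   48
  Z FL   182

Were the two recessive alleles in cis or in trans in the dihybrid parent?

cis

The two most frequent classes are Z FL (182) and z fl (195); these are the parental (non-recombinant) types.
So the F1 carried Z FL on one chromosome and z fl on the other — the recessive alleles are on the same chromosome (cis / coupling).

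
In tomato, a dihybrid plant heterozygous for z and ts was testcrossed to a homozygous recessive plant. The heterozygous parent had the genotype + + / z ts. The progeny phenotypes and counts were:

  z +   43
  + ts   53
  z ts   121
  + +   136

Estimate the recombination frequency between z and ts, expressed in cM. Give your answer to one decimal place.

The recombinant classes are + ts and z +: 53 + 43 = 96.
Recombination frequency = 96/353 = 0.2720 ≈ 27.2%, i.e. 27.2 cM.

27.2 cM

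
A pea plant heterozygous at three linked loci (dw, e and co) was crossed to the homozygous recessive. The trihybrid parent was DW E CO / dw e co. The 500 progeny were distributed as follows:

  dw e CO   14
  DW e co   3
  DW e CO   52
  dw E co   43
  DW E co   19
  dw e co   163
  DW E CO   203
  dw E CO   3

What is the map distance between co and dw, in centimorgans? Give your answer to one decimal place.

The two rarest classes, dw E CO and DW e co, are the double crossovers. Comparing them with the parentals, only the dw allele has switched, so dw is the middle locus and the order is co – dw – e.
Crossovers in the co–dw interval produce the single-crossover classes DW E co and dw e CO (19 + 14 = 33) plus the double crossovers (6).
RF(co–dw) = (33 + 6) / 500 = 39/500 = 0.0780 → 7.8 centimorgans.

7.8 centimorgans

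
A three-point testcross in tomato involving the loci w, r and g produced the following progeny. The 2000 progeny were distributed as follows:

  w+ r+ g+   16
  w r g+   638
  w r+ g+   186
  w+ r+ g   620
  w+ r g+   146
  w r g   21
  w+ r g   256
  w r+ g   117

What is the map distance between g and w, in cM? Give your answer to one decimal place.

15.0 cM

The two most frequent reciprocal classes, w r g+ and w+ r+ g, are the parental types, so the F1 was w r g+ / w+ r+ g.
The two rarest classes, w r g and w+ r+ g+, are the double crossovers. Comparing them with the parentals, only the g allele has switched, so g is the middle locus and the order is r – g – w.
Crossovers in the g–w interval produce the single-crossover classes w+ r g+ and w r+ g (146 + 117 = 263) plus the double crossovers (37).
RF(g–w) = (263 + 37) / 2000 = 300/2000 = 0.1500 → 15.0 cM.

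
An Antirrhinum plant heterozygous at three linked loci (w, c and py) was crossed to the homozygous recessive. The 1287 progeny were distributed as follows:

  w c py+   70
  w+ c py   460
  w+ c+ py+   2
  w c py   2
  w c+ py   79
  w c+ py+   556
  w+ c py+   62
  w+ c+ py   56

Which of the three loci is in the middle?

w

The two most frequent reciprocal classes, w+ c py and w c+ py+, are the parental types, so the F1 was w+ c py / w c+ py+.
The two rarest classes, w c py and w+ c+ py+, are the double crossovers. Comparing them with the parentals, only the w allele has switched, so w is the middle locus and the order is c – w – py.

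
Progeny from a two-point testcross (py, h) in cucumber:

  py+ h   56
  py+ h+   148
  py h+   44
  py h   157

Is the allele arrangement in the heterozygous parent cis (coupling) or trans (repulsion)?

cis

The two most frequent classes are py+ h+ (148) and py h (157); these are the parental (non-recombinant) types.
So the F1 carried py+ h+ on one chromosome and py h on the other — the recessive alleles are on the same chromosome (cis / coupling).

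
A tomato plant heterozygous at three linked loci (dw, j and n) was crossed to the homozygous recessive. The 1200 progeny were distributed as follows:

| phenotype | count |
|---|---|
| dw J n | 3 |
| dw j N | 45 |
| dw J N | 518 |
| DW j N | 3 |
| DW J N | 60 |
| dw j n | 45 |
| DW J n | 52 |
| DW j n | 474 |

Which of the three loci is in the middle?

n

The two most frequent reciprocal classes, DW j n and dw J N, are the parental types, so the F1 was DW j n / dw J N.
The two rarest classes, DW j N and dw J n, are the double crossovers. Comparing them with the parentals, only the n allele has switched, so n is the middle locus and the order is j – n – dw.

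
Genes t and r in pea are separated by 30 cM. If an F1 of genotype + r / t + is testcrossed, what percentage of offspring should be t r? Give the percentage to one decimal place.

A map distance of 30 cM corresponds to a recombination frequency of 0.300.
The F1 is + r / t +, so t r is a recombinant gamete class with expected frequency r/2 = 0.300/2 = 0.1500.
That is 0.1500 = 15.0% of the progeny.

15.0%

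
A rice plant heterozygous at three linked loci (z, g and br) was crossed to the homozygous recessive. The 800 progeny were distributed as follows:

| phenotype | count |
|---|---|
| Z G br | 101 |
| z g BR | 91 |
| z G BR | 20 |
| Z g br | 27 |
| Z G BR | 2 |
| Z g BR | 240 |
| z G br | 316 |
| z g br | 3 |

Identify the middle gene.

g

The two most frequent reciprocal classes, Z g BR and z G br, are the parental types, so the F1 was Z g BR / z G br.
The two rarest classes, Z G BR and z g br, are the double crossovers. Comparing them with the parentals, only the g allele has switched, so g is the middle locus and the order is z – g – br.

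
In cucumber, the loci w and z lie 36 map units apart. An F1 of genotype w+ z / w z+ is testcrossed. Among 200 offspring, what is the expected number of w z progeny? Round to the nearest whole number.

36

A map distance of 36 map units corresponds to a recombination frequency of 0.360.
The F1 is w+ z / w z+, so w z is a recombinant gamete class with expected frequency r/2 = 0.360/2 = 0.1800.
Expected number = 0.1800 × 200 = 36.00 ≈ 36.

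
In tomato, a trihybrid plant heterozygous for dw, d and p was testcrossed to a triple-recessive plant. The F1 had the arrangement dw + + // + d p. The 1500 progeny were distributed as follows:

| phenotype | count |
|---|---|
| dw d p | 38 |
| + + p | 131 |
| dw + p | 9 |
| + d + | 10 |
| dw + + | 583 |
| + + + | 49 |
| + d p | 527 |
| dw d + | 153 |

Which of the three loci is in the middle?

p

The two rarest classes, dw + p and + d +, are the double crossovers. Comparing them with the parentals, only the p allele has switched, so p is the middle locus and the order is dw – p – d.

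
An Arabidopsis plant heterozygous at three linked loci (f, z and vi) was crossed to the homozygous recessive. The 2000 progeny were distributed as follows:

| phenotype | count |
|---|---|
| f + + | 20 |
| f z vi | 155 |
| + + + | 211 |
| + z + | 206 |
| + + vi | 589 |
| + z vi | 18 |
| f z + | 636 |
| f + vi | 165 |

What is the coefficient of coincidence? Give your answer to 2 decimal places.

0.46

The two most frequent reciprocal classes, f z + and + + vi, are the parental types, so the F1 was f z + / + + vi.
The two rarest classes, f + + and + z vi, are the double crossovers. Comparing them with the parentals, only the z allele has switched, so z is the middle locus and the order is vi – z – f.
vi–z: (366 + 38)/2000 = 0.2020; z–f: (371 + 38)/2000 = 0.2045.
Expected DCO frequency = 0.2020 × 0.2045 ≈ 0.04131; observed = 38/2000 ≈ 0.01900.
Coefficient of coincidence = 0.01900/0.04131 ≈ 0.46.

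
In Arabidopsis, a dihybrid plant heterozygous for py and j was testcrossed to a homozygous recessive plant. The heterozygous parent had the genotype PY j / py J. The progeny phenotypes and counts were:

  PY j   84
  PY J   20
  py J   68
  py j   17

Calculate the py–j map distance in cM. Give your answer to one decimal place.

19.6 cM

The recombinant classes are PY J and py j: 20 + 17 = 37.
Recombination frequency = 37/189 = 0.1958 ≈ 19.6%, i.e. 19.6 cM.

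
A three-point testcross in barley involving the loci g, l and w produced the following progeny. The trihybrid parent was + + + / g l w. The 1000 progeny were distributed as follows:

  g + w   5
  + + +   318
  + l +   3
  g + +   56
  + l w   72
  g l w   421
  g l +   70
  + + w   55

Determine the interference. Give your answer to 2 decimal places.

0.56

The two rarest classes, + l + and g + w, are the double crossovers. Comparing them with the parentals, only the l allele has switched, so l is the middle locus and the order is w – l – g.
w–l: (125 + 8)/1000 = 0.1330; l–g: (128 + 8)/1000 = 0.1360.
Expected DCO frequency = 0.1330 × 0.1360 ≈ 0.01809; observed = 8/1000 ≈ 0.00800.
Coefficient of coincidence = 0.00800/0.01809 ≈ 0.44; interference = 1 − 0.44 = 0.56.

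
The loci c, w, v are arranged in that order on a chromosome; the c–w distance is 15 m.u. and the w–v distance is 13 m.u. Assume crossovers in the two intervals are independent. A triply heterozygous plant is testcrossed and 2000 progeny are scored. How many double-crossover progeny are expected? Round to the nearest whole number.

Map distances give recombination frequencies of 0.150 and 0.130 for the two intervals.
With no interference, expected double-crossover frequency = 0.150 × 0.130 = 0.01950.
Expected number = 0.01950 × 2000 = 39.00 ≈ 39.

39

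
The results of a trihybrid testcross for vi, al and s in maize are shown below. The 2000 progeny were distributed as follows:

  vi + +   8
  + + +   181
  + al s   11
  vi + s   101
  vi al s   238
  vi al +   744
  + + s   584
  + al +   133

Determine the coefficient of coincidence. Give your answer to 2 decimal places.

0.34

The two most frequent reciprocal classes, + + s and vi al +, are the parental types, so the F1 was + + s / vi al +.
The two rarest classes, + al s and vi + +, are the double crossovers. Comparing them with the parentals, only the al allele has switched, so al is the middle locus and the order is s – al – vi.
s–al: (419 + 19)/2000 = 0.2190; al–vi: (234 + 19)/2000 = 0.1265.
Expected DCO frequency = 0.2190 × 0.1265 ≈ 0.02770; observed = 19/2000 ≈ 0.00950.
Coefficient of coincidence = 0.00950/0.02770 ≈ 0.34.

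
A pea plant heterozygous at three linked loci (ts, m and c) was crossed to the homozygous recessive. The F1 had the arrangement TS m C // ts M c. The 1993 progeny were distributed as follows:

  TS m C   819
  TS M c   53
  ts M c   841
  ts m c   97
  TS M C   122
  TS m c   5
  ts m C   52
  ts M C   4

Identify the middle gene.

c

The two rarest classes, TS m c and ts M C, are the double crossovers. Comparing them with the parentals, only the c allele has switched, so c is the middle locus and the order is ts – c – m.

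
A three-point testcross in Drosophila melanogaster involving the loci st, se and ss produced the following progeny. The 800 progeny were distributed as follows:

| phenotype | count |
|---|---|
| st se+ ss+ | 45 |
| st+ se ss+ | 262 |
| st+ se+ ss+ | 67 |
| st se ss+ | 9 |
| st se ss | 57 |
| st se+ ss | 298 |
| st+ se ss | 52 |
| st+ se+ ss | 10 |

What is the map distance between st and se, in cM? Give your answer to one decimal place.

17.9 cM

The two most frequent reciprocal classes, st+ se ss+ and st se+ ss, are the parental types, so the F1 was st+ se ss+ / st se+ ss.
The two rarest classes, st se ss+ and st+ se+ ss, are the double crossovers. Comparing them with the parentals, only the st allele has switched, so st is the middle locus and the order is ss – st – se.
Crossovers in the st–se interval produce the single-crossover classes st+ se+ ss+ and st se ss (67 + 57 = 124) plus the double crossovers (19).
RF(st–se) = (124 + 19) / 800 = 143/800 = 0.1787 → 17.9 cM.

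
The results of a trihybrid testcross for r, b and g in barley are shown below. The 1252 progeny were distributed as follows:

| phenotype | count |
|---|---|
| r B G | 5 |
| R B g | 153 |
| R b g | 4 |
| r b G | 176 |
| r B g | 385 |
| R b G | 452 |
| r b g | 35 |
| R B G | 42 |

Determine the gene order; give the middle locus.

g

The two most frequent reciprocal classes, R b G and r B g, are the parental types, so the F1 was R b G / r B g.
The two rarest classes, R b g and r B G, are the double crossovers. Comparing them with the parentals, only the g allele has switched, so g is the middle locus and the order is b – g – r.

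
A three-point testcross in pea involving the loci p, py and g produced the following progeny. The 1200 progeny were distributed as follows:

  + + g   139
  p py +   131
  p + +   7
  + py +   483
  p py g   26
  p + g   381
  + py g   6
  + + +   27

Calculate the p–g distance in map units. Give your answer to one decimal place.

The two most frequent reciprocal classes, p + g and + py +, are the parental types, so the F1 was p + g / + py +.
The two rarest classes, p + + and + py g, are the double crossovers. Comparing them with the parentals, only the g allele has switched, so g is the middle locus and the order is p – g – py.
Crossovers in the p–g interval produce the single-crossover classes + + g and p py + (139 + 131 = 270) plus the double crossovers (13).
RF(p–g) = (270 + 13) / 1200 = 283/1200 = 0.2358 → 23.6 map units.

23.6 map units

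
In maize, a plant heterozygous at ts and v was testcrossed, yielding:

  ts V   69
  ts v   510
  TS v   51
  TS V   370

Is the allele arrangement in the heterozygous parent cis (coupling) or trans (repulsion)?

cis

The two most frequent classes are TS V (370) and ts v (510); these are the parental (non-recombinant) types.
So the F1 carried TS V on one chromosome and ts v on the other — the recessive alleles are on the same chromosome (cis / coupling).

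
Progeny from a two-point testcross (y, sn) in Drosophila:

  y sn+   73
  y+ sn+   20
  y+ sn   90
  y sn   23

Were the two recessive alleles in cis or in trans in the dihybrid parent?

The two most frequent classes are y+ sn (90) and y sn+ (73); these are the parental (non-recombinant) types.
So the F1 carried y+ sn on one chromosome and y sn+ on the other — the recessive alleles are on opposite chromosomes (trans / repulsion).

trans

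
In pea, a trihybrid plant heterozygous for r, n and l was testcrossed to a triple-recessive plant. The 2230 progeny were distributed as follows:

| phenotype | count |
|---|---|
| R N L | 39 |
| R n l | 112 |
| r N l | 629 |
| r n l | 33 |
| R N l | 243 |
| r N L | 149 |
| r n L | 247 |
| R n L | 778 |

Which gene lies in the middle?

n

The two most frequent reciprocal classes, R n L and r N l, are the parental types, so the F1 was R n L / r N l.
The two rarest classes, R N L and r n l, are the double crossovers. Comparing them with the parentals, only the n allele has switched, so n is the middle locus and the order is l – n – r.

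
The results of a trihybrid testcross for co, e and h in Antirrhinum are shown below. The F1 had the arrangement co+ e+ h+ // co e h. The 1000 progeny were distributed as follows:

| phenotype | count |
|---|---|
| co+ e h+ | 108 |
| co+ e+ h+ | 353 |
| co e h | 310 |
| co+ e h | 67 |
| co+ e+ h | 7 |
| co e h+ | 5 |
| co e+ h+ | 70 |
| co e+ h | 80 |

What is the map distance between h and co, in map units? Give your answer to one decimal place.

The two rarest classes, co+ e+ h and co e h+, are the double crossovers. Comparing them with the parentals, only the h allele has switched, so h is the middle locus and the order is e – h – co.
Crossovers in the h–co interval produce the single-crossover classes co e+ h+ and co+ e h (70 + 67 = 137) plus the double crossovers (12).
RF(h–co) = (137 + 12) / 1000 = 149/1000 = 0.1490 → 14.9 map units.

14.9 map units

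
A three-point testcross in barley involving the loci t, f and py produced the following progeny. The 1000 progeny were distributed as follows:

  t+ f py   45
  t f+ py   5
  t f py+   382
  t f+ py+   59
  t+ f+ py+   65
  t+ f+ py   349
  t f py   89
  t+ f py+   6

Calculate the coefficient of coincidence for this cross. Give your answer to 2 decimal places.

The two most frequent reciprocal classes, t f py+ and t+ f+ py, are the parental types, so the F1 was t f py+ / t+ f+ py.
The two rarest classes, t+ f py+ and t f+ py, are the double crossovers. Comparing them with the parentals, only the t allele has switched, so t is the middle locus and the order is py – t – f.
py–t: (154 + 11)/1000 = 0.1650; t–f: (104 + 11)/1000 = 0.1150.
Expected DCO frequency = 0.1650 × 0.1150 ≈ 0.01898; observed = 11/1000 ≈ 0.01100.
Coefficient of coincidence = 0.01100/0.01898 ≈ 0.58.

0.58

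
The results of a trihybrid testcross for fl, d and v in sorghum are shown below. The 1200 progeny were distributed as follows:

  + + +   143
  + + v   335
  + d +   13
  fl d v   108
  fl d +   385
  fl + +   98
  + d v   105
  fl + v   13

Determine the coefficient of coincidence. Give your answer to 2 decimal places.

0.49

The two most frequent reciprocal classes, fl d + and + + v, are the parental types, so the F1 was fl d + / + + v.
The two rarest classes, + d + and fl + v, are the double crossovers. Comparing them with the parentals, only the fl allele has switched, so fl is the middle locus and the order is v – fl – d.
v–fl: (251 + 26)/1200 = 0.2308; fl–d: (203 + 26)/1200 = 0.1908.
Expected DCO frequency = 0.2308 × 0.1908 ≈ 0.04404; observed = 26/1200 ≈ 0.02167.
Coefficient of coincidence = 0.02167/0.04404 ≈ 0.49.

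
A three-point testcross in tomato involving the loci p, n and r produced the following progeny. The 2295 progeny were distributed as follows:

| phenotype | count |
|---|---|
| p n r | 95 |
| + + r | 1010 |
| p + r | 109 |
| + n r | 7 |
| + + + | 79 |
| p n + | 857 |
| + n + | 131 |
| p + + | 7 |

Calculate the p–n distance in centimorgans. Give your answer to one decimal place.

11.1 centimorgans

The two most frequent reciprocal classes, p n + and + + r, are the parental types, so the F1 was p n + / + + r.
The two rarest classes, p + + and + n r, are the double crossovers. Comparing them with the parentals, only the n allele has switched, so n is the middle locus and the order is r – n – p.
Crossovers in the n–p interval produce the single-crossover classes + n + and p + r (131 + 109 = 240) plus the double crossovers (14).
RF(n–p) = (240 + 14) / 2295 = 254/2295 = 0.1107 → 11.1 centimorgans.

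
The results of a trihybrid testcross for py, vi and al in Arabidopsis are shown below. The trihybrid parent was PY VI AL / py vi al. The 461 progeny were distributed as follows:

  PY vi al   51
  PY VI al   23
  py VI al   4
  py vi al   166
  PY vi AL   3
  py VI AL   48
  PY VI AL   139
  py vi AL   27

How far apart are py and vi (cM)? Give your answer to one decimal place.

23.0 cM

The two rarest classes, PY vi AL and py VI al, are the double crossovers. Comparing them with the parentals, only the vi allele has switched, so vi is the middle locus and the order is py – vi – al.
Crossovers in the py–vi interval produce the single-crossover classes py VI AL and PY vi al (48 + 51 = 99) plus the double crossovers (7).
RF(py–vi) = (99 + 7) / 461 = 106/461 = 0.2299 → 23.0 cM.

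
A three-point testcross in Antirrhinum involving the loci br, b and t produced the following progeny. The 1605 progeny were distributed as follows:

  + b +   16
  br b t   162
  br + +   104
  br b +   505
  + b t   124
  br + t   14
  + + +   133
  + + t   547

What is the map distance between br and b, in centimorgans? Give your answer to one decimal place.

16.1 centimorgans

The two most frequent reciprocal classes, br b + and + + t, are the parental types, so the F1 was br b + / + + t.
The two rarest classes, + b + and br + t, are the double crossovers. Comparing them with the parentals, only the br allele has switched, so br is the middle locus and the order is t – br – b.
Crossovers in the br–b interval produce the single-crossover classes br + + and + b t (104 + 124 = 228) plus the double crossovers (30).
RF(br–b) = (228 + 30) / 1605 = 258/1605 = 0.1607 → 16.1 centimorgans.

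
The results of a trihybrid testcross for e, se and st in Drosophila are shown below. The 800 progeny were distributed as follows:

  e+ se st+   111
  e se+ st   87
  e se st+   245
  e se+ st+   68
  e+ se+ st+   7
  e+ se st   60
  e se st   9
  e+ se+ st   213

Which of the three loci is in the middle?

The two most frequent reciprocal classes, e se st+ and e+ se+ st, are the parental types, so the F1 was e se st+ / e+ se+ st.
The two rarest classes, e se st and e+ se+ st+, are the double crossovers. Comparing them with the parentals, only the st allele has switched, so st is the middle locus and the order is e – st – se.

st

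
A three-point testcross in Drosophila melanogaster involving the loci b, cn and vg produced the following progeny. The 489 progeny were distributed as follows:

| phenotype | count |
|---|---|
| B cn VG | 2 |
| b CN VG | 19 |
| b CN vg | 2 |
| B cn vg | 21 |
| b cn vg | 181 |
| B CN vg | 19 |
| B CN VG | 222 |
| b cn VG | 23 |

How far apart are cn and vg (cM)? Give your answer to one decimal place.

The two most frequent reciprocal classes, b cn vg and B CN VG, are the parental types, so the F1 was b cn vg / B CN VG.
The two rarest classes, b CN vg and B cn VG, are the double crossovers. Comparing them with the parentals, only the cn allele has switched, so cn is the middle locus and the order is b – cn – vg.
Crossovers in the cn–vg interval produce the single-crossover classes b cn VG and B CN vg (23 + 19 = 42) plus the double crossovers (4).
RF(cn–vg) = (42 + 4) / 489 = 46/489 = 0.0941 → 9.4 cM.

9.4 cM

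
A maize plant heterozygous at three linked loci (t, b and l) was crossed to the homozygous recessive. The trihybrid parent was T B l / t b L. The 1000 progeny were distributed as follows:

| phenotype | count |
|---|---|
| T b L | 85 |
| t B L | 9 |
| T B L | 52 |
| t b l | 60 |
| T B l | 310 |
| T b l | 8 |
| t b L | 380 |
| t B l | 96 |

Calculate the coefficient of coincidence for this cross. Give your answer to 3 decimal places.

0.666

The two rarest classes, T b l and t B L, are the double crossovers. Comparing them with the parentals, only the b allele has switched, so b is the middle locus and the order is t – b – l.
t–b: (181 + 17)/1000 = 0.1980; b–l: (112 + 17)/1000 = 0.1290.
Expected DCO frequency = 0.1980 × 0.1290 ≈ 0.02554; observed = 17/1000 ≈ 0.01700.
Coefficient of coincidence = 0.01700/0.02554 ≈ 0.666.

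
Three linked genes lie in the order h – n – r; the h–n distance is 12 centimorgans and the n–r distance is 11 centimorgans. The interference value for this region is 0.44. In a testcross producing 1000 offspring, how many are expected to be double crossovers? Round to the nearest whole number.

7

Map distances give recombination frequencies of 0.120 and 0.110 for the two intervals.
With interference 0.44 (so coincidence = 0.56), expected double-crossover frequency = 0.120 × 0.110 × 0.56 = 0.00739.
Expected number = 0.00739 × 1000 = 7.39 ≈ 7.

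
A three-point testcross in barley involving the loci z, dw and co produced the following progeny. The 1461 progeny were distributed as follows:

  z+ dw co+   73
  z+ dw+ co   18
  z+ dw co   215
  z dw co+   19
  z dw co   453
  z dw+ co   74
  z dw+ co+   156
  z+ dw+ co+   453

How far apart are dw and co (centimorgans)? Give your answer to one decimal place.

The two most frequent reciprocal classes, z dw co and z+ dw+ co+, are the parental types, so the F1 was z dw co / z+ dw+ co+.
The two rarest classes, z dw co+ and z+ dw+ co, are the double crossovers. Comparing them with the parentals, only the co allele has switched, so co is the middle locus and the order is z – co – dw.
Crossovers in the co–dw interval produce the single-crossover classes z dw+ co and z+ dw co+ (74 + 73 = 147) plus the double crossovers (37).
RF(co–dw) = (147 + 37) / 1461 = 184/1461 = 0.1259 → 12.6 centimorgans.

12.6 centimorgans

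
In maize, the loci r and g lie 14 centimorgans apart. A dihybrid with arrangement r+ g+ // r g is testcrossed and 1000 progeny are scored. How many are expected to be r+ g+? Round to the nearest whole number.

430

A map distance of 14 centimorgans corresponds to a recombination frequency of 0.140.
The F1 is r+ g+ / r g, so r+ g+ is a parental gamete class with expected frequency (1 − r)/2 = 0.860/2 = 0.4300.
Expected number = 0.4300 × 1000 = 430.00 ≈ 430.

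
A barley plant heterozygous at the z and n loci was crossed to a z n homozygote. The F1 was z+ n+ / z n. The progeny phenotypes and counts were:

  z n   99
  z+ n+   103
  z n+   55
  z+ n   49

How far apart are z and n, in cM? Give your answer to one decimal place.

34.0 cM

The recombinant classes are z+ n and z n+: 49 + 55 = 104.
Recombination frequency = 104/306 = 0.3399 ≈ 34.0%, i.e. 34.0 cM.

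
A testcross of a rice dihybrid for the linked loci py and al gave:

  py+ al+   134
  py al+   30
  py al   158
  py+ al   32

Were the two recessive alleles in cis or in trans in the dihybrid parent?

cis

The two most frequent classes are py+ al+ (134) and py al (158); these are the parental (non-recombinant) types.
So the F1 carried py+ al+ on one chromosome and py al on the other — the recessive alleles are on the same chromosome (cis / coupling).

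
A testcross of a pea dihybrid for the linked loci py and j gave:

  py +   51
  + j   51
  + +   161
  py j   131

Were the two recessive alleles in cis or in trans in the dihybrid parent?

The two most frequent classes are + + (161) and py j (131); these are the parental (non-recombinant) types.
So the F1 carried + + on one chromosome and py j on the other — the recessive alleles are on the same chromosome (cis / coupling).

cis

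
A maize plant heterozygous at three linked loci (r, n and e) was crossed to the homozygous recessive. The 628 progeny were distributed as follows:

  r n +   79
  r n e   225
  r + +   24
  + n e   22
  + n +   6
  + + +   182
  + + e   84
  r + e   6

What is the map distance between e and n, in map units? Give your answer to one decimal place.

27.9 map units

The two most frequent reciprocal classes, + + + and r n e, are the parental types, so the F1 was + + + / r n e.
The two rarest classes, + n + and r + e, are the double crossovers. Comparing them with the parentals, only the n allele has switched, so n is the middle locus and the order is e – n – r.
Crossovers in the e–n interval produce the single-crossover classes + + e and r n + (84 + 79 = 163) plus the double crossovers (12).
RF(e–n) = (163 + 12) / 628 = 175/628 = 0.2787 → 27.9 map units.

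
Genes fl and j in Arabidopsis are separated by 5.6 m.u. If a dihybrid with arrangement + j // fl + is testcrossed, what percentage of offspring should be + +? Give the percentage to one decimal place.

2.8%

A map distance of 5.6 m.u. corresponds to a recombination frequency of 0.056.
The F1 is + j / fl +, so + + is a recombinant gamete class with expected frequency r/2 = 0.056/2 = 0.0280.
That is 0.0280 = 2.8% of the progeny.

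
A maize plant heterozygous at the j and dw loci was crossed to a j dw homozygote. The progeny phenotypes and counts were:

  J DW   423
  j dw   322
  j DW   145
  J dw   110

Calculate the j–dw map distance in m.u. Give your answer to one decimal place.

The two most frequent classes, J DW (423) and j dw (322), are the parental types, so the F1 was J DW / j dw.
The recombinant classes are J dw and j DW: 110 + 145 = 255.
Recombination frequency = 255/1000 = 0.2550 ≈ 25.5%, i.e. 25.5 m.u.

25.5 m.u.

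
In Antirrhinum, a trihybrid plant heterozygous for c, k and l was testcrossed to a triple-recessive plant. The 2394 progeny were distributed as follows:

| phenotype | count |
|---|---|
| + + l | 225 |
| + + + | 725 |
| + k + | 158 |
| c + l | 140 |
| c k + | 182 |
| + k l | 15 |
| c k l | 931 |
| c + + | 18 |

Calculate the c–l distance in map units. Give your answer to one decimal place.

The two most frequent reciprocal classes, c k l and + + +, are the parental types, so the F1 was c k l / + + +.
The two rarest classes, + k l and c + +, are the double crossovers. Comparing them with the parentals, only the c allele has switched, so c is the middle locus and the order is l – c – k.
Crossovers in the l–c interval produce the single-crossover classes c k + and + + l (182 + 225 = 407) plus the double crossovers (33).
RF(l–c) = (407 + 33) / 2394 = 440/2394 = 0.1838 → 18.4 map units.

18.4 map units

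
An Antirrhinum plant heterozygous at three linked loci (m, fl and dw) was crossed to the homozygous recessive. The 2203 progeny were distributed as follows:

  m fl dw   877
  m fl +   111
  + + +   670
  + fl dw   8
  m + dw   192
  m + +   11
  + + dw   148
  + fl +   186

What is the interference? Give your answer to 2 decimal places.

0.62

The two most frequent reciprocal classes, m fl dw and + + +, are the parental types, so the F1 was m fl dw / + + +.
The two rarest classes, + fl dw and m + +, are the double crossovers. Comparing them with the parentals, only the m allele has switched, so m is the middle locus and the order is dw – m – fl.
dw–m: (259 + 19)/2203 = 0.1262; m–fl: (378 + 19)/2203 = 0.1802.
Expected DCO frequency = 0.1262 × 0.1802 ≈ 0.02274; observed = 19/2203 ≈ 0.00862.
Coefficient of coincidence = 0.00862/0.02274 ≈ 0.38; interference = 1 − 0.38 = 0.62.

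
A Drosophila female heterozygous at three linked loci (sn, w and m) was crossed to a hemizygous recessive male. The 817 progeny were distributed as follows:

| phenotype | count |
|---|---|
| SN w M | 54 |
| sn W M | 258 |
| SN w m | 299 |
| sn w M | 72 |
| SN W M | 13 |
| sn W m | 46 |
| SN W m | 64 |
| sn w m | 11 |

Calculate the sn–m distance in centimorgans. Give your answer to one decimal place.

15.2 centimorgans

The two most frequent reciprocal classes, sn W M and SN w m, are the parental types, so the F1 was sn W M / SN w m.
The two rarest classes, SN W M and sn w m, are the double crossovers. Comparing them with the parentals, only the sn allele has switched, so sn is the middle locus and the order is w – sn – m.
Crossovers in the sn–m interval produce the single-crossover classes sn W m and SN w M (46 + 54 = 100) plus the double crossovers (24).
RF(sn–m) = (100 + 24) / 817 = 124/817 = 0.1518 → 15.2 centimorgans.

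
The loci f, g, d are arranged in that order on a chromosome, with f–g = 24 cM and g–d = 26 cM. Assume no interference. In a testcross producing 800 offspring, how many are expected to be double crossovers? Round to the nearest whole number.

50

Map distances give recombination frequencies of 0.240 and 0.260 for the two intervals.
With no interference, expected double-crossover frequency = 0.240 × 0.260 = 0.06240.
Expected number = 0.06240 × 800 = 49.92 ≈ 50.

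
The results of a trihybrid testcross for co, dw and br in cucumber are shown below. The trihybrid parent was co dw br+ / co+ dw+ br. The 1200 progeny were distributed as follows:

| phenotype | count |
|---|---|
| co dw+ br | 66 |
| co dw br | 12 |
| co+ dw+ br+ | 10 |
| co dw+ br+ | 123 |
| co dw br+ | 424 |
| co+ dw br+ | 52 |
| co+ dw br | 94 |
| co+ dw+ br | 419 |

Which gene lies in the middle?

br

The two rarest classes, co dw br and co+ dw+ br+, are the double crossovers. Comparing them with the parentals, only the br allele has switched, so br is the middle locus and the order is dw – br – co.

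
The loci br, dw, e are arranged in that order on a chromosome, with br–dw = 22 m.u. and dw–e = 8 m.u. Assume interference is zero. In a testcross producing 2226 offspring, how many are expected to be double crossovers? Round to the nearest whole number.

Map distances give recombination frequencies of 0.220 and 0.080 for the two intervals.
With no interference, expected double-crossover frequency = 0.220 × 0.080 = 0.01760.
Expected number = 0.01760 × 2226 = 39.18 ≈ 39.

39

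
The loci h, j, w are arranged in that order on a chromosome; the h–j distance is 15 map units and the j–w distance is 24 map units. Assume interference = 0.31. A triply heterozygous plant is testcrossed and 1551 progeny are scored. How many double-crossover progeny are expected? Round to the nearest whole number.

39

Map distances give recombination frequencies of 0.150 and 0.240 for the two intervals.
With interference 0.31 (so coincidence = 0.69), expected double-crossover frequency = 0.150 × 0.240 × 0.69 = 0.02484.
Expected number = 0.02484 × 1551 = 38.53 ≈ 39.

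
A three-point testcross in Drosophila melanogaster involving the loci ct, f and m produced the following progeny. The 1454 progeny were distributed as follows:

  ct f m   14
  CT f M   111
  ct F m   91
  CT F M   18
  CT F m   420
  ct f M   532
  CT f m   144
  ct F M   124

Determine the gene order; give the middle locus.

m

The two most frequent reciprocal classes, CT F m and ct f M, are the parental types, so the F1 was CT F m / ct f M.
The two rarest classes, CT F M and ct f m, are the double crossovers. Comparing them with the parentals, only the m allele has switched, so m is the middle locus and the order is f – m – ct.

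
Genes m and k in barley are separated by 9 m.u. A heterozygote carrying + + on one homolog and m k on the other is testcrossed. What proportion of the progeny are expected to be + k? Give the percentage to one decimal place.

A map distance of 9 m.u. corresponds to a recombination frequency of 0.090.
The F1 is + + / m k, so + k is a recombinant gamete class with expected frequency r/2 = 0.090/2 = 0.0450.
That is 0.0450 = 4.5% of the progeny.

4.5%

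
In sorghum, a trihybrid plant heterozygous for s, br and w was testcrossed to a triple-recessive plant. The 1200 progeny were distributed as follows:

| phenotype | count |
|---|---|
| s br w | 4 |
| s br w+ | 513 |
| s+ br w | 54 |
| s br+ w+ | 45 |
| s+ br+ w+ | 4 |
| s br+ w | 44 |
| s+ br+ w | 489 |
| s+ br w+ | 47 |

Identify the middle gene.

w

The two most frequent reciprocal classes, s br w+ and s+ br+ w, are the parental types, so the F1 was s br w+ / s+ br+ w.
The two rarest classes, s br w and s+ br+ w+, are the double crossovers. Comparing them with the parentals, only the w allele has switched, so w is the middle locus and the order is s – w – br.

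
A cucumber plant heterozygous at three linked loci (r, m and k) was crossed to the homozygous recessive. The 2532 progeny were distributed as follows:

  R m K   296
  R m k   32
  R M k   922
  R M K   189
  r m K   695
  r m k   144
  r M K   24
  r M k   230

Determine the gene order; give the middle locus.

The two most frequent reciprocal classes, R M k and r m K, are the parental types, so the F1 was R M k / r m K.
The two rarest classes, R m k and r M K, are the double crossovers. Comparing them with the parentals, only the m allele has switched, so m is the middle locus and the order is r – m – k.

m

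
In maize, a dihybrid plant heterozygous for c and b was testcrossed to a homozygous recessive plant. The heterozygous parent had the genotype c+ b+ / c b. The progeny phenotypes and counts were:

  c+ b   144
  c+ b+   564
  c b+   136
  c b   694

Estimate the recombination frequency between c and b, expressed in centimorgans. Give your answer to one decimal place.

The recombinant classes are c+ b and c b+: 144 + 136 = 280.
Recombination frequency = 280/1538 = 0.1821 ≈ 18.2%, i.e. 18.2 centimorgans.

18.2 centimorgans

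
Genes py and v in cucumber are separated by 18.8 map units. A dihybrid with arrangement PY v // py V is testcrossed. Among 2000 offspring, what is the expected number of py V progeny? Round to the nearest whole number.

812

A map distance of 18.8 map units corresponds to a recombination frequency of 0.188.
The F1 is PY v / py V, so py V is a parental gamete class with expected frequency (1 − r)/2 = 0.812/2 = 0.4060.
Expected number = 0.4060 × 2000 = 812.00 ≈ 812.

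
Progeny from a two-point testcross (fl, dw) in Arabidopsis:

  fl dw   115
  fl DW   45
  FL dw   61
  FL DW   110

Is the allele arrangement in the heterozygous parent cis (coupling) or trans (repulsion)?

The two most frequent classes are FL DW (110) and fl dw (115); these are the parental (non-recombinant) types.
So the F1 carried FL DW on one chromosome and fl dw on the other — the recessive alleles are on the same chromosome (cis / coupling).

cis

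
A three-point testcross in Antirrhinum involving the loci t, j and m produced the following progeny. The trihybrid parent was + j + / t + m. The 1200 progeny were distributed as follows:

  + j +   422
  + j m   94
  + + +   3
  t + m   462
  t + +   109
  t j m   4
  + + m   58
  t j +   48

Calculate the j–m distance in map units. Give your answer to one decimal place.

The two rarest classes, + + + and t j m, are the double crossovers. Comparing them with the parentals, only the j allele has switched, so j is the middle locus and the order is t – j – m.
Crossovers in the j–m interval produce the single-crossover classes + j m and t + + (94 + 109 = 203) plus the double crossovers (7).
RF(j–m) = (203 + 7) / 1200 = 210/1200 = 0.1750 → 17.5 map units.

17.5 map units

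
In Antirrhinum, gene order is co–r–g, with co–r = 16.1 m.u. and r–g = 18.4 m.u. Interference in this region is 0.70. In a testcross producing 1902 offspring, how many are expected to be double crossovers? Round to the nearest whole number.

Map distances give recombination frequencies of 0.161 and 0.184 for the two intervals.
With interference 0.70 (so coincidence = 0.30), expected double-crossover frequency = 0.161 × 0.184 × 0.30 = 0.00889.
Expected number = 0.00889 × 1902 = 16.90 ≈ 17.

17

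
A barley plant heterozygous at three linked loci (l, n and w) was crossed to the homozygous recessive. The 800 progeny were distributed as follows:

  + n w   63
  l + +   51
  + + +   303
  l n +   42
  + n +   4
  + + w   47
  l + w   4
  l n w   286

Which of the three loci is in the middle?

The two most frequent reciprocal classes, + + + and l n w, are the parental types, so the F1 was + + + / l n w.
The two rarest classes, + n + and l + w, are the double crossovers. Comparing them with the parentals, only the n allele has switched, so n is the middle locus and the order is l – n – w.

n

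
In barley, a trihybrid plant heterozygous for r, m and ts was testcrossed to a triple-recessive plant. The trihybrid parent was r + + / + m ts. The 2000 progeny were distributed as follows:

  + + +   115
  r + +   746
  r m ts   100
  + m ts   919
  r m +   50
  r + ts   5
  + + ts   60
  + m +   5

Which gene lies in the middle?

ts

The two rarest classes, r + ts and + m +, are the double crossovers. Comparing them with the parentals, only the ts allele has switched, so ts is the middle locus and the order is m – ts – r.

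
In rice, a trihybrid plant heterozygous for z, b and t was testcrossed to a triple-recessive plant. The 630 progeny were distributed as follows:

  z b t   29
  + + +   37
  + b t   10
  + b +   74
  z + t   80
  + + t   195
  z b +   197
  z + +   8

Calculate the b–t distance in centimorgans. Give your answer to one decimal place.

13.3 centimorgans

The two most frequent reciprocal classes, z b + and + + t, are the parental types, so the F1 was z b + / + + t.
The two rarest classes, z + + and + b t, are the double crossovers. Comparing them with the parentals, only the b allele has switched, so b is the middle locus and the order is z – b – t.
Crossovers in the b–t interval produce the single-crossover classes z b t and + + + (29 + 37 = 66) plus the double crossovers (18).
RF(b–t) = (66 + 18) / 630 = 84/630 = 0.1333 → 13.3 centimorgans.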